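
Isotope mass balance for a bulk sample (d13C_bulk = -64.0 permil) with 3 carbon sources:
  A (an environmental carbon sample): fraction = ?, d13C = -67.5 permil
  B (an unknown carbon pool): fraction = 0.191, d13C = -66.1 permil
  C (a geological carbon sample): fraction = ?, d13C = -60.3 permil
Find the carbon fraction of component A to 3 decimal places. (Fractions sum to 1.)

0.360

Let f_A and f_C be the unknown fractions; fractions sum to 1 so f_A + f_C = 0.809.
Mass balance: Σ fᵢ·δᵢ = δ_bulk ⇒ f_A·(-67.5) + f_C·(-60.3) = -64.0 − (-12.625) = -51.375
Substitute f_C = 0.809 − f_A:
f_A·(-67.5 − -60.3) = -51.375 − 0.809×(-60.3) = -2.592
f_A = -2.592 / -7.2 = 0.3600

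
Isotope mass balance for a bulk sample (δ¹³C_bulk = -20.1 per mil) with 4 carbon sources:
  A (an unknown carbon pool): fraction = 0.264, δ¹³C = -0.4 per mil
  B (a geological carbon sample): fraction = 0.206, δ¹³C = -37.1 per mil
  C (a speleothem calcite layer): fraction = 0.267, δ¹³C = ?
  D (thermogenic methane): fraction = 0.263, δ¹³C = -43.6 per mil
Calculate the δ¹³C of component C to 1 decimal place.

-3.3 per mil

Isotope mass balance: δ_bulk = Σ fᵢ·δᵢ.
-20.1 = 0.264×(-0.4) + 0.206×(-37.1) + 0.267×δ_C + 0.263×(-43.6)
0.267·δ_C = -20.1 − (-19.215) = -0.885
δ_C = -0.885 / 0.267 = -3.31 per mil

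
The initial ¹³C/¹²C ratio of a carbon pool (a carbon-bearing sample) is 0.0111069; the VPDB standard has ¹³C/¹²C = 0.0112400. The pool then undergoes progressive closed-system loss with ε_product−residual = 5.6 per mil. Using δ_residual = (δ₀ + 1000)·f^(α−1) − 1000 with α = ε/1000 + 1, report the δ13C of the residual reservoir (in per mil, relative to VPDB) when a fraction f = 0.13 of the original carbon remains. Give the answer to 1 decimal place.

δ₀ = (0.0111069/0.0112400 − 1)×1000 = (0.988158 − 1)×1000 = -11.842 per mil
α − 1 = ε/1000 = 0.0056
f^(α−1) = 0.13^(0.0056) = 0.988640
δ_res = (-11.842 + 1000) × 0.988640 − 1000 = 976.933 − 1000 = -23.07 per mil

-23.1 per mil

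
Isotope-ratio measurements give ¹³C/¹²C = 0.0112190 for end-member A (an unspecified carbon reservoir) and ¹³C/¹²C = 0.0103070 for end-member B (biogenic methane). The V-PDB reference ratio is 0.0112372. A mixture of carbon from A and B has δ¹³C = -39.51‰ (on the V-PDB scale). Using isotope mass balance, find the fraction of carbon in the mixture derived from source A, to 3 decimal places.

δ_A = (0.0112190/0.0112372 − 1)×1000 = (0.998380 − 1)×1000 = -1.620‰
δ_B = (0.0103070/0.0112372 − 1)×1000 = (0.917221 − 1)×1000 = -82.779‰
f_A = (δ_mix − δ_B)/(δ_A − δ_B) = (-39.51 − (-82.779))/(-1.620 − (-82.779))
f_A = 43.269 / 81.159 = 0.5331

0.533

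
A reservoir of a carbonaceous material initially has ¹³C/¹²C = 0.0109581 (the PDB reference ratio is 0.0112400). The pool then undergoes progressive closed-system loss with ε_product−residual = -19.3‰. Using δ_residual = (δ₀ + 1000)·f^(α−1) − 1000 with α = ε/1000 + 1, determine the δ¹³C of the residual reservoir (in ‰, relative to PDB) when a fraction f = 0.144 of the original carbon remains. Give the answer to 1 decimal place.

12.1‰

δ₀ = (0.0109581/0.0112400 − 1)×1000 = (0.974920 − 1)×1000 = -25.080‰
α − 1 = ε/1000 = -0.0193
f^(α−1) = 0.144^(-0.0193) = 1.038111
δ_res = (-25.080 + 1000) × 1.038111 − 1000 = 1012.075 − 1000 = 12.07‰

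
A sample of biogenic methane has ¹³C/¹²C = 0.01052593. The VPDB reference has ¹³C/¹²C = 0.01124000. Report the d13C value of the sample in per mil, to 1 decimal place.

d13C = (R_sample / R_standard − 1) × 1000
R_sample / R_standard = 0.01052593 / 0.01124000 = 0.936471
d13C = (0.936471 − 1) × 1000 = -63.53 per mil

-63.5 per mil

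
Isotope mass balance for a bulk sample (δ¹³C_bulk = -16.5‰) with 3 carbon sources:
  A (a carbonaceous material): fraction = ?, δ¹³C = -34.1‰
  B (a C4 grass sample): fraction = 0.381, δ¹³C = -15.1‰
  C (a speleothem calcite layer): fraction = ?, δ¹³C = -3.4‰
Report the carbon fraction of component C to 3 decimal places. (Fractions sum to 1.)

0.337

Let f_C and f_A be the unknown fractions; fractions sum to 1 so f_C + f_A = 0.619.
Mass balance: Σ fᵢ·δᵢ = δ_bulk ⇒ f_C·(-3.4) + f_A·(-34.1) = -16.5 − (-5.753) = -10.747
Substitute f_A = 0.619 − f_C:
f_C·(-3.4 − -34.1) = -10.747 − 0.619×(-34.1) = 10.361
f_C = 10.361 / 30.7 = 0.3375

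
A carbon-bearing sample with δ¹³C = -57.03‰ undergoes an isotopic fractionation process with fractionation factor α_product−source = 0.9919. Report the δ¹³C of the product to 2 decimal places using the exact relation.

δ_product = (δ_source + 1000)·α − 1000
δ_product = (-57.03 + 1000) × 0.9919 − 1000
δ_product = 935.332 − 1000 = -64.668‰

-64.67‰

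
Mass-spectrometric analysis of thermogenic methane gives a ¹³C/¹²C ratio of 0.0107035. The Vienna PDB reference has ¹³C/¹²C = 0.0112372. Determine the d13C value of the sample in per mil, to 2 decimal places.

d13C = (R_sample / R_standard − 1) × 1000
R_sample / R_standard = 0.0107035 / 0.0112372 = 0.952506
d13C = (0.952506 − 1) × 1000 = -47.494 per mil

-47.49 per mil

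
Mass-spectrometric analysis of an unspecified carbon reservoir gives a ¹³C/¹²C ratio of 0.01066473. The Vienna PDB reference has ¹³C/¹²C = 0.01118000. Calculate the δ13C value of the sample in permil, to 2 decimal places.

δ13C = (R_sample / R_standard − 1) × 1000
R_sample / R_standard = 0.01066473 / 0.01118000 = 0.953911
δ13C = (0.953911 − 1) × 1000 = -46.089 permil

-46.09 permil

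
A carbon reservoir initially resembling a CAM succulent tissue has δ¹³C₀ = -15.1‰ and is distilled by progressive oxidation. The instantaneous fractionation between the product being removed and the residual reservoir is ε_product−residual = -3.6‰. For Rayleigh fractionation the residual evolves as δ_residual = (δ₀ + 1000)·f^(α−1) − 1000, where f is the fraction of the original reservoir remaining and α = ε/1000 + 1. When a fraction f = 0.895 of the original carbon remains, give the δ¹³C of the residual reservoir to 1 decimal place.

Rayleigh residual: δ_res = (δ₀ + 1000)·f^(α−1) − 1000
α = ε/1000 + 1 = 0.99640, so α − 1 = -0.00360
f^(α−1) = 0.895^(-0.00360) = 1.000399
δ_res = (-15.1 + 1000) × 1.000399 − 1000 = 985.293 − 1000 = -14.71‰

-14.7‰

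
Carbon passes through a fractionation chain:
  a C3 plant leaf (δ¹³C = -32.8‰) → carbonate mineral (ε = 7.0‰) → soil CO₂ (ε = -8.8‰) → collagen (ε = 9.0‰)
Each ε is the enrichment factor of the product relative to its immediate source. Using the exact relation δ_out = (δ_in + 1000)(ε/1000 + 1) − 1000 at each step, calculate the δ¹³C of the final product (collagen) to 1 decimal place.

-25.9‰

step 1: δ = (-32.80 + 1000)·(7.0/1000 + 1) − 1000 = -26.03‰
step 2: δ = (-26.03 + 1000)·(-8.8/1000 + 1) − 1000 = -34.60‰
step 3: δ = (-34.60 + 1000)·(9.0/1000 + 1) − 1000 = -25.91‰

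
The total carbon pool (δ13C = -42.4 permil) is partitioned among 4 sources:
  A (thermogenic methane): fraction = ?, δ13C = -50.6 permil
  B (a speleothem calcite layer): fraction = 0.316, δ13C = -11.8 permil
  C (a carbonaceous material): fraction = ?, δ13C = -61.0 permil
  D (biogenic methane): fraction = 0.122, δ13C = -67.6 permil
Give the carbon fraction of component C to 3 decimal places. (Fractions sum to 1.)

Let f_C and f_A be the unknown fractions; fractions sum to 1 so f_C + f_A = 0.562.
Mass balance: Σ fᵢ·δᵢ = δ_bulk ⇒ f_C·(-61.0) + f_A·(-50.6) = -42.4 − (-11.976) = -30.424
Substitute f_A = 0.562 − f_C:
f_C·(-61.0 − -50.6) = -30.424 − 0.562×(-50.6) = -1.987
f_C = -1.987 / -10.4 = 0.1910

0.191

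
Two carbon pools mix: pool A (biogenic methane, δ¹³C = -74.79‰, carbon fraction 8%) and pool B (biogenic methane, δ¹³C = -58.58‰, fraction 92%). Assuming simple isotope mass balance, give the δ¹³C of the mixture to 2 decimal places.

-59.88‰

δ_mix = f_A·δ_A + f_B·δ_B
δ_mix = 0.08 × (-74.79) + 0.92 × (-58.58)
δ_mix = -5.983 + -53.894 = -59.877‰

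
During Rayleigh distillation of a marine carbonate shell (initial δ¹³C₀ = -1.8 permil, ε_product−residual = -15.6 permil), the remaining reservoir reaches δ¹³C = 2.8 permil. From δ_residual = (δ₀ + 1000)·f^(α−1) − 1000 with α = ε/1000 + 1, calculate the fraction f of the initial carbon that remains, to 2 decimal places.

α − 1 = ε/1000 = -0.0156
(δ_res + 1000)/(δ₀ + 1000) = (2.8 + 1000)/(-1.8 + 1000) = 1002.8/998.2 = 1.004608
f = 1.004608^(1/-0.0156) = exp(ln(1.004608)/-0.0156) = exp(0.00460/-0.0156)
f = exp(-0.2947) = 0.7447

0.74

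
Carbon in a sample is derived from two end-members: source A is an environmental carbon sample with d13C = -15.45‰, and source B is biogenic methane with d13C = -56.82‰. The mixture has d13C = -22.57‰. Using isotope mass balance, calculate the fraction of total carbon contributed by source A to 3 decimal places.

δ_mix = f_A·δ_A + (1 − f_A)·δ_B  ⇒  f_A = (δ_mix − δ_B)/(δ_A − δ_B)
f_A = (-22.57 − (-56.82)) / (-15.45 − (-56.82))
f_A = 34.25 / 41.37 = 0.8279

0.828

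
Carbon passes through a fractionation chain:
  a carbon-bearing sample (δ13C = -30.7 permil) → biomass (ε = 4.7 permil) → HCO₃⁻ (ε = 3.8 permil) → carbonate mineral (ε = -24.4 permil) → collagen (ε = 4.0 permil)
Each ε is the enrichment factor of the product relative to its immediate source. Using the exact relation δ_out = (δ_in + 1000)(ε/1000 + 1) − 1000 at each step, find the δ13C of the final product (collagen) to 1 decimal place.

step 1: δ = (-30.70 + 1000)·(4.7/1000 + 1) − 1000 = -26.14 permil
step 2: δ = (-26.14 + 1000)·(3.8/1000 + 1) − 1000 = -22.44 permil
step 3: δ = (-22.44 + 1000)·(-24.4/1000 + 1) − 1000 = -46.30 permil
step 4: δ = (-46.30 + 1000)·(4.0/1000 + 1) − 1000 = -42.48 permil

-42.5 permil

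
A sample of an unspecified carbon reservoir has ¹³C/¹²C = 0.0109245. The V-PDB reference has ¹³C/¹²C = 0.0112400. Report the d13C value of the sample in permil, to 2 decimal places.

d13C = (R_sample / R_standard − 1) × 1000
R_sample / R_standard = 0.0109245 / 0.0112400 = 0.971931
d13C = (0.971931 − 1) × 1000 = -28.069 permil

-28.07 permil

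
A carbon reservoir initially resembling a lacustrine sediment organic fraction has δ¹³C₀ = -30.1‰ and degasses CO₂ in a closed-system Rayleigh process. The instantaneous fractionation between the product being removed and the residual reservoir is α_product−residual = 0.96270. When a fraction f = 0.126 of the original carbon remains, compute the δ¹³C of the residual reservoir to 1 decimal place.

47.8‰

Rayleigh residual: δ_res = (δ₀ + 1000)·f^(α−1) − 1000
α − 1 = -0.03730
f^(α−1) = 0.126^(-0.03730) = 1.080329
δ_res = (-30.1 + 1000) × 1.080329 − 1000 = 1047.811 − 1000 = 47.81‰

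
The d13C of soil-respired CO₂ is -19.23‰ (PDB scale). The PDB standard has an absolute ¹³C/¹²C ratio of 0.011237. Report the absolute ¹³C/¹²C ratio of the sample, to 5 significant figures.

R_sample = R_standard × (d13C/1000 + 1)
R_sample = 0.011237 × (-19.23/1000 + 1) = 0.011237 × 0.980770
R_sample = 0.0110209

0.011021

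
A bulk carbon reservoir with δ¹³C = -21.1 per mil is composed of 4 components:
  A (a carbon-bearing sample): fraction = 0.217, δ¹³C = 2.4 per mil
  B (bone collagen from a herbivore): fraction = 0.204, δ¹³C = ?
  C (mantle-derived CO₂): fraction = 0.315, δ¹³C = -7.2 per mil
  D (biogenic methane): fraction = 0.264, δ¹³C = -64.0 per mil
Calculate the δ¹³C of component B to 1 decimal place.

-12.0 per mil

Isotope mass balance: δ_bulk = Σ fᵢ·δᵢ.
-21.1 = 0.217×(2.4) + 0.204×δ_B + 0.315×(-7.2) + 0.264×(-64.0)
0.204·δ_B = -21.1 − (-18.643) = -2.457
δ_B = -2.457 / 0.204 = -12.04 per mil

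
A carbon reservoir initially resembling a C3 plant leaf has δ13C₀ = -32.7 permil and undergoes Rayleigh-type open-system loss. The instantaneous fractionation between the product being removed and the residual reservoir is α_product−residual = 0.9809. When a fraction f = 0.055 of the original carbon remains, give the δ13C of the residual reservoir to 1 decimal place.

22.4 permil

Rayleigh residual: δ_res = (δ₀ + 1000)·f^(α−1) − 1000
α − 1 = -0.01910
f^(α−1) = 0.055^(-0.01910) = 1.056961
δ_res = (-32.7 + 1000) × 1.056961 − 1000 = 1022.399 − 1000 = 22.40 permil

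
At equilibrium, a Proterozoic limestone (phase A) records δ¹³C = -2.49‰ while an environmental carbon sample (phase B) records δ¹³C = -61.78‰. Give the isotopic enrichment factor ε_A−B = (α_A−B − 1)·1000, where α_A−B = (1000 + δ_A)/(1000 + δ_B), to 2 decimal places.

α_A−B = (1000 + -2.49) / (1000 + -61.78) = 997.51 / 938.22 = 1.063194
ε_A−B = (1.063194 − 1) × 1000 = 63.194‰
(The approximation ε ≈ δ_A − δ_B would give 59.29‰.)

63.19‰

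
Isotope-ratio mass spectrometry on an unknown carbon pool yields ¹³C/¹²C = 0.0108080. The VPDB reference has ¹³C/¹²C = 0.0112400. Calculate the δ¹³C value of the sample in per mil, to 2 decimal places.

-38.43 per mil

δ¹³C = (R_sample / R_standard − 1) × 1000
R_sample / R_standard = 0.0108080 / 0.0112400 = 0.961566
δ¹³C = (0.961566 − 1) × 1000 = -38.434 per mil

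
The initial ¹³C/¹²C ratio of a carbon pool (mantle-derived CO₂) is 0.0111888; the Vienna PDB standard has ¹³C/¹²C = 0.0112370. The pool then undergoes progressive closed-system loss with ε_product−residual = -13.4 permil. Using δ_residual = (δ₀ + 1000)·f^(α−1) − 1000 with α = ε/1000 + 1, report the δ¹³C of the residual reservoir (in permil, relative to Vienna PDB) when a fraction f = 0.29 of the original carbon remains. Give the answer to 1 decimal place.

δ₀ = (0.0111888/0.0112370 − 1)×1000 = (0.995711 − 1)×1000 = -4.289 permil
α − 1 = ε/1000 = -0.0134
f^(α−1) = 0.29^(-0.0134) = 1.016726
δ_res = (-4.289 + 1000) × 1.016726 − 1000 = 1012.365 − 1000 = 12.36 permil

12.4 permil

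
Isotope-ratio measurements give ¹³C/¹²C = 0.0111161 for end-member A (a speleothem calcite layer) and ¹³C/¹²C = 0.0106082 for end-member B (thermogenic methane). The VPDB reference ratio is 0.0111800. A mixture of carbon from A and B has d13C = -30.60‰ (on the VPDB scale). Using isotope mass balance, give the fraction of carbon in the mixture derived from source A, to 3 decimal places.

δ_A = (0.0111161/0.0111800 − 1)×1000 = (0.994284 − 1)×1000 = -5.716‰
δ_B = (0.0106082/0.0111800 − 1)×1000 = (0.948855 − 1)×1000 = -51.145‰
f_A = (δ_mix − δ_B)/(δ_A − δ_B) = (-30.60 − (-51.145))/(-5.716 − (-51.145))
f_A = 20.545 / 45.429 = 0.4522

0.452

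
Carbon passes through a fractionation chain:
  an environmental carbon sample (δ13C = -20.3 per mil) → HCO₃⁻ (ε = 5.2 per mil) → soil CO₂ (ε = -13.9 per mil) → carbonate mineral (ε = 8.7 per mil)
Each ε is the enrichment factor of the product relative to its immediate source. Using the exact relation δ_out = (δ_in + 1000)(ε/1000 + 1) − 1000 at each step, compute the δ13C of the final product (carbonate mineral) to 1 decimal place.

-20.4 per mil

step 1: δ = (-20.30 + 1000)·(5.2/1000 + 1) − 1000 = -15.21 per mil
step 2: δ = (-15.21 + 1000)·(-13.9/1000 + 1) − 1000 = -28.89 per mil
step 3: δ = (-28.89 + 1000)·(8.7/1000 + 1) − 1000 = -20.45 per mil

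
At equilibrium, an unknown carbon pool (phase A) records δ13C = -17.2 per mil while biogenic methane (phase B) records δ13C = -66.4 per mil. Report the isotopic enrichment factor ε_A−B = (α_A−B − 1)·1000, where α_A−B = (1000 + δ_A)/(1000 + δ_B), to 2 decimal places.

52.70 per mil

α_A−B = (1000 + -17.2) / (1000 + -66.4) = 982.8 / 933.6 = 1.052699
ε_A−B = (1.052699 − 1) × 1000 = 52.699 per mil
(The approximation ε ≈ δ_A − δ_B would give 49.2 per mil.)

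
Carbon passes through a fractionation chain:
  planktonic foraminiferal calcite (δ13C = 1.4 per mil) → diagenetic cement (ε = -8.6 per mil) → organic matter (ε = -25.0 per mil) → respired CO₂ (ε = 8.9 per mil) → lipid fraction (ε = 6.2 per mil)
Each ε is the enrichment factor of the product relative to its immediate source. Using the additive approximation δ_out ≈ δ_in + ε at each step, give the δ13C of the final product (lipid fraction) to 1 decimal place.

step 1: δ ≈ 1.4 + (-8.6) = -7.2 per mil
step 2: δ ≈ -7.2 + (-25.0) = -32.2 per mil
step 3: δ ≈ -32.2 + (8.9) = -23.3 per mil
step 4: δ ≈ -23.3 + (6.2) = -17.1 per mil

-17.1 per mil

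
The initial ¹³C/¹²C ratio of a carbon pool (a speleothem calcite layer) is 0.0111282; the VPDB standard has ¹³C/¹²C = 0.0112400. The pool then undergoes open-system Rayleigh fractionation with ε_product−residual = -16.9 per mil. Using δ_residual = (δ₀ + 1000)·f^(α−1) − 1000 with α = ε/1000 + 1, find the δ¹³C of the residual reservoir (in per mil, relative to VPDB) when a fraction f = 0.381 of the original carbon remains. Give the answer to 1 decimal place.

δ₀ = (0.0111282/0.0112400 − 1)×1000 = (0.990053 − 1)×1000 = -9.947 per mil
α − 1 = ε/1000 = -0.0169
f^(α−1) = 0.381^(-0.0169) = 1.016441
δ_res = (-9.947 + 1000) × 1.016441 − 1000 = 1006.331 − 1000 = 6.33 per mil

6.3 per mil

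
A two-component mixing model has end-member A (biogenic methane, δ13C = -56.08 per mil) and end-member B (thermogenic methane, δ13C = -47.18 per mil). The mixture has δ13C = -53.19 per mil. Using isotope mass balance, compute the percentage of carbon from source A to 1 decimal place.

67.5%

δ_mix = f_A·δ_A + (1 − f_A)·δ_B  ⇒  f_A = (δ_mix − δ_B)/(δ_A − δ_B)
f_A = (-53.19 − (-47.18)) / (-56.08 − (-47.18))
f_A = -6.01 / -8.90 = 0.6753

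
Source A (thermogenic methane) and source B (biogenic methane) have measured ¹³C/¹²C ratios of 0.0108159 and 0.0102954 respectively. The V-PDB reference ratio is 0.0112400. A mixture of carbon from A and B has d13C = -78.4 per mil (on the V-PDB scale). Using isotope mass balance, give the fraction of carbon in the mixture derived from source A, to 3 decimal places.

0.122

δ_A = (0.0108159/0.0112400 − 1)×1000 = (0.962269 − 1)×1000 = -37.731 per mil
δ_B = (0.0102954/0.0112400 − 1)×1000 = (0.915961 − 1)×1000 = -84.039 per mil
f_A = (δ_mix − δ_B)/(δ_A − δ_B) = (-78.4 − (-84.039))/(-37.731 − (-84.039))
f_A = 5.639 / 46.308 = 0.1218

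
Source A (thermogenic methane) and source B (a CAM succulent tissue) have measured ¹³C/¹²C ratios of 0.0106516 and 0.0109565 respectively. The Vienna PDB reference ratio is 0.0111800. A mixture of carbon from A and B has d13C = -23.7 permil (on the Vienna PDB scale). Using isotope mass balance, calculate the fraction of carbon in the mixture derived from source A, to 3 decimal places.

δ_A = (0.0106516/0.0111800 − 1)×1000 = (0.952737 − 1)×1000 = -47.263 permil
δ_B = (0.0109565/0.0111800 − 1)×1000 = (0.980009 − 1)×1000 = -19.991 permil
f_A = (δ_mix − δ_B)/(δ_A − δ_B) = (-23.7 − (-19.991))/(-47.263 − (-19.991))
f_A = -3.709 / -27.272 = 0.1360

0.136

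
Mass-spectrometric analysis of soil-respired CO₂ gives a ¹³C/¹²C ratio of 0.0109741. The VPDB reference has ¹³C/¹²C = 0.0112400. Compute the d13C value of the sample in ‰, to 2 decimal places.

d13C = (R_sample / R_standard − 1) × 1000
R_sample / R_standard = 0.0109741 / 0.0112400 = 0.976343
d13C = (0.976343 − 1) × 1000 = -23.657‰

-23.66‰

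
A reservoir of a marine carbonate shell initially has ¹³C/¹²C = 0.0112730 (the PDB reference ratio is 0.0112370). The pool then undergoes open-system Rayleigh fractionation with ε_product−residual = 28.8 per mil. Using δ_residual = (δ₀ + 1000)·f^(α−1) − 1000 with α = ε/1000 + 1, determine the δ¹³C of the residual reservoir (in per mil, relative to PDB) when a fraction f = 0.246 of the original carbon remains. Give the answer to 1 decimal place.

-36.5 per mil

δ₀ = (0.0112730/0.0112370 − 1)×1000 = (1.003204 − 1)×1000 = 3.204 per mil
α − 1 = ε/1000 = 0.0288
f^(α−1) = 0.246^(0.0288) = 0.960415
δ_res = (3.204 + 1000) × 0.960415 − 1000 = 963.492 − 1000 = -36.51 per mil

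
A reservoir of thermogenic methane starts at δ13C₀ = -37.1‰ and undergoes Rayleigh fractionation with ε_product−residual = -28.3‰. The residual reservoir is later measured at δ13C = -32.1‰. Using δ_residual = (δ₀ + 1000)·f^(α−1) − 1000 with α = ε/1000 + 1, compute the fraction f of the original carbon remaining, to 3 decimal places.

α − 1 = ε/1000 = -0.0283
(δ_res + 1000)/(δ₀ + 1000) = (-32.1 + 1000)/(-37.1 + 1000) = 967.9/962.9 = 1.005193
f = 1.005193^(1/-0.0283) = exp(ln(1.005193)/-0.0283) = exp(0.00518/-0.0283)
f = exp(-0.1830) = 0.8328

0.833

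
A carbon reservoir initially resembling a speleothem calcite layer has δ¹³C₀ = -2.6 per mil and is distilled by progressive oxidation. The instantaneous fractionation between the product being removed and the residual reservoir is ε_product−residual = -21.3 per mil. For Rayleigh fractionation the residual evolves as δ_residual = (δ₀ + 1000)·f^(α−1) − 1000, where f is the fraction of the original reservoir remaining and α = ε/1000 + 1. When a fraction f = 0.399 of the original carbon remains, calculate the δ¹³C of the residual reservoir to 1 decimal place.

Rayleigh residual: δ_res = (δ₀ + 1000)·f^(α−1) − 1000
α = ε/1000 + 1 = 0.97870, so α − 1 = -0.02130
f^(α−1) = 0.399^(-0.02130) = 1.019763
δ_res = (-2.6 + 1000) × 1.019763 − 1000 = 1017.112 − 1000 = 17.11 per mil

17.1 per mil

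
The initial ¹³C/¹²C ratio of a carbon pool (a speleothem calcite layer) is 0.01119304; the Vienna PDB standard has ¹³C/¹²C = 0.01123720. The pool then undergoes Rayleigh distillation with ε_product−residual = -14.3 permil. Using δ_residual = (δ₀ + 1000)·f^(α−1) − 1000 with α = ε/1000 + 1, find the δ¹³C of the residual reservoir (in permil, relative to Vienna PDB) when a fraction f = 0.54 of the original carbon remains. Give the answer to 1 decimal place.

δ₀ = (0.01119304/0.01123720 − 1)×1000 = (0.996070 − 1)×1000 = -3.930 permil
α − 1 = ε/1000 = -0.0143
f^(α−1) = 0.54^(-0.0143) = 1.008850
δ_res = (-3.930 + 1000) × 1.008850 − 1000 = 1004.886 − 1000 = 4.89 permil

4.9 permil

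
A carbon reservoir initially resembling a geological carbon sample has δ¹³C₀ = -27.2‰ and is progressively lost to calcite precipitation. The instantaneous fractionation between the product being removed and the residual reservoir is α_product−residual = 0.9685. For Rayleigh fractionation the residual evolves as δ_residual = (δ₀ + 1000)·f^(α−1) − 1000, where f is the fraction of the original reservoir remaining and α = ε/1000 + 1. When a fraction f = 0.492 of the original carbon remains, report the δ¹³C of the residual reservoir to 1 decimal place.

Rayleigh residual: δ_res = (δ₀ + 1000)·f^(α−1) − 1000
α − 1 = -0.03150
f^(α−1) = 0.492^(-0.03150) = 1.022594
δ_res = (-27.2 + 1000) × 1.022594 − 1000 = 994.779 − 1000 = -5.22‰

-5.2‰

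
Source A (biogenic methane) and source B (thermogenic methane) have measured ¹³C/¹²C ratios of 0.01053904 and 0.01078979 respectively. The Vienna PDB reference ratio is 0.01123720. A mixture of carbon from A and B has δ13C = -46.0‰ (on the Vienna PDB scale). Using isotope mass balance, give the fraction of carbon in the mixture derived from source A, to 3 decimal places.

0.277

δ_A = (0.01053904/0.01123720 − 1)×1000 = (0.937871 − 1)×1000 = -62.129‰
δ_B = (0.01078979/0.01123720 − 1)×1000 = (0.960185 − 1)×1000 = -39.815‰
f_A = (δ_mix − δ_B)/(δ_A − δ_B) = (-46.0 − (-39.815))/(-62.129 − (-39.815))
f_A = -6.185 / -22.314 = 0.2772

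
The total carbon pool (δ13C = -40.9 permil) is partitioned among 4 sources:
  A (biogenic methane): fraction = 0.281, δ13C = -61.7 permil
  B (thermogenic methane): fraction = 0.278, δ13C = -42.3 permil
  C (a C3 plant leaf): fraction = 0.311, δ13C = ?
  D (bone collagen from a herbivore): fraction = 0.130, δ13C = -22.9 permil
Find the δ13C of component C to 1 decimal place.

Isotope mass balance: δ_bulk = Σ fᵢ·δᵢ.
-40.9 = 0.281×(-61.7) + 0.278×(-42.3) + 0.311×δ_C + 0.130×(-22.9)
0.311·δ_C = -40.9 − (-32.074) = -8.826
δ_C = -8.826 / 0.311 = -28.38 permil

-28.4 permil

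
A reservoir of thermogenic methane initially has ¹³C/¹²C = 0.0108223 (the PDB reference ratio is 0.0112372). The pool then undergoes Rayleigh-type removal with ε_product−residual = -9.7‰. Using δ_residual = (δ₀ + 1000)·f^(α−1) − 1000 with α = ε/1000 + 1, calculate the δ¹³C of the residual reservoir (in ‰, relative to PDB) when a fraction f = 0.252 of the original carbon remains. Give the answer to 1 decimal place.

-24.0‰

δ₀ = (0.0108223/0.0112372 − 1)×1000 = (0.963078 − 1)×1000 = -36.922‰
α − 1 = ε/1000 = -0.0097
f^(α−1) = 0.252^(-0.0097) = 1.013460
δ_res = (-36.922 + 1000) × 1.013460 − 1000 = 976.041 − 1000 = -23.96‰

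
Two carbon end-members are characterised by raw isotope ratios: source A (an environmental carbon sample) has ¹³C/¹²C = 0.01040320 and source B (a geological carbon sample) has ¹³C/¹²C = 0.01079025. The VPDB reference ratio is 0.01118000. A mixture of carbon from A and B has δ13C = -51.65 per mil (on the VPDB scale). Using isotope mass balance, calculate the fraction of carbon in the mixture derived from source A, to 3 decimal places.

0.485

δ_A = (0.01040320/0.01118000 − 1)×1000 = (0.930519 − 1)×1000 = -69.481 per mil
δ_B = (0.01079025/0.01118000 − 1)×1000 = (0.965139 − 1)×1000 = -34.861 per mil
f_A = (δ_mix − δ_B)/(δ_A − δ_B) = (-51.65 − (-34.861))/(-69.481 − (-34.861))
f_A = -16.789 / -34.620 = 0.4849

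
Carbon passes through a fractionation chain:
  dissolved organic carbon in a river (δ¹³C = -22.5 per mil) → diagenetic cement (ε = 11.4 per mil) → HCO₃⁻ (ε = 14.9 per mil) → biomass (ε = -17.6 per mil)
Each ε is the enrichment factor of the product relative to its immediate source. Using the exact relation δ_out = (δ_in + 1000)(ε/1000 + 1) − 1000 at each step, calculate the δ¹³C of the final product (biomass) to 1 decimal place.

-14.3 per mil

step 1: δ = (-22.50 + 1000)·(11.4/1000 + 1) − 1000 = -11.36 per mil
step 2: δ = (-11.36 + 1000)·(14.9/1000 + 1) − 1000 = 3.37 per mil
step 3: δ = (3.37 + 1000)·(-17.6/1000 + 1) − 1000 = -14.29 per mil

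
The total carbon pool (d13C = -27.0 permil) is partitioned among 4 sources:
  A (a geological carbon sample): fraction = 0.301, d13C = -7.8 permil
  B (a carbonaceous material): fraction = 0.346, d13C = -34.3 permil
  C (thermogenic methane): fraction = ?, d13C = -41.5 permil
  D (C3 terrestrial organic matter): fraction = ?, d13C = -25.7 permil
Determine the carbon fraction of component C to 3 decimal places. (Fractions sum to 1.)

Let f_C and f_D be the unknown fractions; fractions sum to 1 so f_C + f_D = 0.353.
Mass balance: Σ fᵢ·δᵢ = δ_bulk ⇒ f_C·(-41.5) + f_D·(-25.7) = -27.0 − (-14.216) = -12.784
Substitute f_D = 0.353 − f_C:
f_C·(-41.5 − -25.7) = -12.784 − 0.353×(-25.7) = -3.712
f_C = -3.712 / -15.8 = 0.2350

0.235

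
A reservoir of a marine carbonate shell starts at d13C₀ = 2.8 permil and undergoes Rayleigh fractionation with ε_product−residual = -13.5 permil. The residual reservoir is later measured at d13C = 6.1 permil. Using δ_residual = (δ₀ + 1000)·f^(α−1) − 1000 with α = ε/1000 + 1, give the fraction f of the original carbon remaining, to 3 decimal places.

0.784

α − 1 = ε/1000 = -0.0135
(δ_res + 1000)/(δ₀ + 1000) = (6.1 + 1000)/(2.8 + 1000) = 1006.1/1002.8 = 1.003291
f = 1.003291^(1/-0.0135) = exp(ln(1.003291)/-0.0135) = exp(0.00329/-0.0135)
f = exp(-0.2434) = 0.7840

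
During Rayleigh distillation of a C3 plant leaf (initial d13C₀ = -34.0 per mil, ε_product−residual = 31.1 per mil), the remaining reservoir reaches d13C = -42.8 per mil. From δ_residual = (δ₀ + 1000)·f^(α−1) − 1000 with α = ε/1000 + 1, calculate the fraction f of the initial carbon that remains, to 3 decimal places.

α − 1 = ε/1000 = 0.0311
(δ_res + 1000)/(δ₀ + 1000) = (-42.8 + 1000)/(-34.0 + 1000) = 957.2/966.0 = 0.990890
f = 0.990890^(1/0.0311) = exp(ln(0.990890)/0.0311) = exp(-0.00915/0.0311)
f = exp(-0.2943) = 0.7451

0.745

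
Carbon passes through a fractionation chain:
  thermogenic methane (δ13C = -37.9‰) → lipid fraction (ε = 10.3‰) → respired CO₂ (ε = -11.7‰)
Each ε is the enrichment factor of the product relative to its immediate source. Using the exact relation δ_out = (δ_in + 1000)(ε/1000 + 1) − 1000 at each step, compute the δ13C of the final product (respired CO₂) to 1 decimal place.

step 1: δ = (-37.90 + 1000)·(10.3/1000 + 1) − 1000 = -27.99‰
step 2: δ = (-27.99 + 1000)·(-11.7/1000 + 1) − 1000 = -39.36‰

-39.4‰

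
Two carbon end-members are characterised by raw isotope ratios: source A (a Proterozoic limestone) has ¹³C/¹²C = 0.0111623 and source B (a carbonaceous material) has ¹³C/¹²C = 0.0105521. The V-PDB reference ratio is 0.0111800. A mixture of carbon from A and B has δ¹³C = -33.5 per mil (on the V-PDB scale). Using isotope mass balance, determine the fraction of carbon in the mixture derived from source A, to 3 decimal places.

δ_A = (0.0111623/0.0111800 − 1)×1000 = (0.998417 − 1)×1000 = -1.583 per mil
δ_B = (0.0105521/0.0111800 − 1)×1000 = (0.943837 − 1)×1000 = -56.163 per mil
f_A = (δ_mix − δ_B)/(δ_A − δ_B) = (-33.5 − (-56.163))/(-1.583 − (-56.163))
f_A = 22.663 / 54.580 = 0.4152

0.415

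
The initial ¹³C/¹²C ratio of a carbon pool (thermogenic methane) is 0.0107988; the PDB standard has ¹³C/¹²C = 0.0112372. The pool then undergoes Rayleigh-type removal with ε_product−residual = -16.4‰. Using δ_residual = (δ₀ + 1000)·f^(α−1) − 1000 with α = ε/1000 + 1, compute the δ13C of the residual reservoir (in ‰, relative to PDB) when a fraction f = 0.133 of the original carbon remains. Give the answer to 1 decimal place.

δ₀ = (0.0107988/0.0112372 − 1)×1000 = (0.960987 − 1)×1000 = -39.013‰
α − 1 = ε/1000 = -0.0164
f^(α−1) = 0.133^(-0.0164) = 1.033639
δ_res = (-39.013 + 1000) × 1.033639 − 1000 = 993.313 − 1000 = -6.69‰

-6.7‰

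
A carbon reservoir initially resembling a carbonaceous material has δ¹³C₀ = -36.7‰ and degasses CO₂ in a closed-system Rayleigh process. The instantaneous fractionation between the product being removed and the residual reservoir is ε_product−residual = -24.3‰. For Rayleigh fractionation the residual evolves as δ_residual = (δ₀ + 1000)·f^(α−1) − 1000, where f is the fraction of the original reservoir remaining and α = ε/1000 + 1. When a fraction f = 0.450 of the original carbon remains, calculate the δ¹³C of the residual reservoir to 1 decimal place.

Rayleigh residual: δ_res = (δ₀ + 1000)·f^(α−1) − 1000
α = ε/1000 + 1 = 0.97570, so α − 1 = -0.02430
f^(α−1) = 0.450^(-0.02430) = 1.019593
δ_res = (-36.7 + 1000) × 1.019593 − 1000 = 982.174 − 1000 = -17.83‰

-17.8‰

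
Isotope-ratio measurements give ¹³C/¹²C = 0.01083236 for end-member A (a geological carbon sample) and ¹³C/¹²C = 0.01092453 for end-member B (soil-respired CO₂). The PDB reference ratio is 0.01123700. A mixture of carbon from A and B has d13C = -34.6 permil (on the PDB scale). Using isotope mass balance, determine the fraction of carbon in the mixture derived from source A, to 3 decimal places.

0.828

δ_A = (0.01083236/0.01123700 − 1)×1000 = (0.963990 − 1)×1000 = -36.010 permil
δ_B = (0.01092453/0.01123700 − 1)×1000 = (0.972193 − 1)×1000 = -27.807 permil
f_A = (δ_mix − δ_B)/(δ_A − δ_B) = (-34.6 − (-27.807))/(-36.010 − (-27.807))
f_A = -6.793 / -8.202 = 0.8281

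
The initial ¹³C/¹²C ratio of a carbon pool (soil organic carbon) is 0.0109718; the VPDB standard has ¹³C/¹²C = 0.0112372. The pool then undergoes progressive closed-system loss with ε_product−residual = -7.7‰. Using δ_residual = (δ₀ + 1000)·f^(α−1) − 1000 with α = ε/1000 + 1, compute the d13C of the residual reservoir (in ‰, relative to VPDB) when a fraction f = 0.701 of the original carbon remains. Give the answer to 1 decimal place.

-20.9‰

δ₀ = (0.0109718/0.0112372 − 1)×1000 = (0.976382 − 1)×1000 = -23.618‰
α − 1 = ε/1000 = -0.0077
f^(α−1) = 0.701^(-0.0077) = 1.002739
δ_res = (-23.618 + 1000) × 1.002739 − 1000 = 979.056 − 1000 = -20.94‰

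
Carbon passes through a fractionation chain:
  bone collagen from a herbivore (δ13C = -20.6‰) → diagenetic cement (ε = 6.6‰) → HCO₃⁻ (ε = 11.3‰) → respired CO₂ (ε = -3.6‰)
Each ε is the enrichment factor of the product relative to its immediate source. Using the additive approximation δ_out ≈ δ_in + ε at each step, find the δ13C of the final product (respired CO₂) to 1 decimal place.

step 1: δ ≈ -20.6 + (6.6) = -14.0‰
step 2: δ ≈ -14.0 + (11.3) = -2.7‰
step 3: δ ≈ -2.7 + (-3.6) = -6.3‰

-6.3‰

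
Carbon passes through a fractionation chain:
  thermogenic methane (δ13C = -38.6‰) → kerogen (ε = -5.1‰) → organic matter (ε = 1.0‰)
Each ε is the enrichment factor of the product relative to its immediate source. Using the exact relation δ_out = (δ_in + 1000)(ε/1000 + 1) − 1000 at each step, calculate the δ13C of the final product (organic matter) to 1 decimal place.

step 1: δ = (-38.60 + 1000)·(-5.1/1000 + 1) − 1000 = -43.50‰
step 2: δ = (-43.50 + 1000)·(1.0/1000 + 1) − 1000 = -42.55‰

-42.5‰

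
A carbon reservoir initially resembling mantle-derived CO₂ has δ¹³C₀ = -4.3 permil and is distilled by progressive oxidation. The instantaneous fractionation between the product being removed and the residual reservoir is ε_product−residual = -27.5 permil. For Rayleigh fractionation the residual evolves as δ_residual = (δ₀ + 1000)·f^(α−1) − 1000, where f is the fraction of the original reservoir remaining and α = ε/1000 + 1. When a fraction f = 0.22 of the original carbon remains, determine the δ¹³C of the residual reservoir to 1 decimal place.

38.0 permil

Rayleigh residual: δ_res = (δ₀ + 1000)·f^(α−1) − 1000
α = ε/1000 + 1 = 0.97250, so α − 1 = -0.02750
f^(α−1) = 0.22^(-0.02750) = 1.042518
δ_res = (-4.3 + 1000) × 1.042518 − 1000 = 1038.035 − 1000 = 38.03 permil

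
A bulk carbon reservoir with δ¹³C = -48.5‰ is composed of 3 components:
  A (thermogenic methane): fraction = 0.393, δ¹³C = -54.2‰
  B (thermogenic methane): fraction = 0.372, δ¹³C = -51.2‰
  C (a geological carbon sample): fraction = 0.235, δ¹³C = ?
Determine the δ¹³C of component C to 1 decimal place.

Isotope mass balance: δ_bulk = Σ fᵢ·δᵢ.
-48.5 = 0.393×(-54.2) + 0.372×(-51.2) + 0.235×δ_C
0.235·δ_C = -48.5 − (-40.347) = -8.153
δ_C = -8.153 / 0.235 = -34.69‰

-34.7‰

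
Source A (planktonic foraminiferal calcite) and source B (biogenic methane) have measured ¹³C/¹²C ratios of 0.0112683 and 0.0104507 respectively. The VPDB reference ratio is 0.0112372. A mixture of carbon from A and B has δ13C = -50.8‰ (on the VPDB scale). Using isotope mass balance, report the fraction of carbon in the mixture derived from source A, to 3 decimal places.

0.264

δ_A = (0.0112683/0.0112372 − 1)×1000 = (1.002768 − 1)×1000 = 2.768‰
δ_B = (0.0104507/0.0112372 − 1)×1000 = (0.930009 − 1)×1000 = -69.991‰
f_A = (δ_mix − δ_B)/(δ_A − δ_B) = (-50.8 − (-69.991))/(2.768 − (-69.991))
f_A = 19.191 / 72.758 = 0.2638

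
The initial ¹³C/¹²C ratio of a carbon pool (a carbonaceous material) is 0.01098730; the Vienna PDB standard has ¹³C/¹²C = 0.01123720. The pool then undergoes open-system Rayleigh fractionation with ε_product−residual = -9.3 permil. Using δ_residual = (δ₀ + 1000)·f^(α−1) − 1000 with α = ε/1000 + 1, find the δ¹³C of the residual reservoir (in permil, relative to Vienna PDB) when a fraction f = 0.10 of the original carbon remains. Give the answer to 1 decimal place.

-1.1 permil

δ₀ = (0.01098730/0.01123720 − 1)×1000 = (0.977761 − 1)×1000 = -22.239 permil
α − 1 = ε/1000 = -0.0093
f^(α−1) = 0.10^(-0.0093) = 1.021645
δ_res = (-22.239 + 1000) × 1.021645 − 1000 = 998.925 − 1000 = -1.08 permil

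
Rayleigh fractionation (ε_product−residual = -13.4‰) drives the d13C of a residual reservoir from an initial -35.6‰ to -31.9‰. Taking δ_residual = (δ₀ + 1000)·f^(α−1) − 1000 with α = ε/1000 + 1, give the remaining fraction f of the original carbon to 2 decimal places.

α − 1 = ε/1000 = -0.0134
(δ_res + 1000)/(δ₀ + 1000) = (-31.9 + 1000)/(-35.6 + 1000) = 968.1/964.4 = 1.003837
f = 1.003837^(1/-0.0134) = exp(ln(1.003837)/-0.0134) = exp(0.00383/-0.0134)
f = exp(-0.2858) = 0.7514

0.75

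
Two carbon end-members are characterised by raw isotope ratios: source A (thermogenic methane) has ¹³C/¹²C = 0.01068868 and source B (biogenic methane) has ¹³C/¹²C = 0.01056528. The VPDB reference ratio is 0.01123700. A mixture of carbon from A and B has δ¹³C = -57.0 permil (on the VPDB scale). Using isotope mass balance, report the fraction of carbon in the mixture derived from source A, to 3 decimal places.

0.253

δ_A = (0.01068868/0.01123700 − 1)×1000 = (0.951204 − 1)×1000 = -48.796 permil
δ_B = (0.01056528/0.01123700 − 1)×1000 = (0.940222 − 1)×1000 = -59.778 permil
f_A = (δ_mix − δ_B)/(δ_A − δ_B) = (-57.0 − (-59.778))/(-48.796 − (-59.778))
f_A = 2.778 / 10.982 = 0.2529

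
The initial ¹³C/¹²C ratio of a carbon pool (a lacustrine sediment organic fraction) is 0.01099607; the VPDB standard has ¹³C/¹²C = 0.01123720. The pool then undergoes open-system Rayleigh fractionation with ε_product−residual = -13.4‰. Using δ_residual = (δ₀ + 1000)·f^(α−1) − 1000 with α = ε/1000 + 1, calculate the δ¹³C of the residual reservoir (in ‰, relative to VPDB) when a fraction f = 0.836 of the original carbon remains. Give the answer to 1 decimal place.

-19.1‰

δ₀ = (0.01099607/0.01123720 − 1)×1000 = (0.978542 − 1)×1000 = -21.458‰
α − 1 = ε/1000 = -0.0134
f^(α−1) = 0.836^(-0.0134) = 1.002403
δ_res = (-21.458 + 1000) × 1.002403 − 1000 = 980.893 − 1000 = -19.11‰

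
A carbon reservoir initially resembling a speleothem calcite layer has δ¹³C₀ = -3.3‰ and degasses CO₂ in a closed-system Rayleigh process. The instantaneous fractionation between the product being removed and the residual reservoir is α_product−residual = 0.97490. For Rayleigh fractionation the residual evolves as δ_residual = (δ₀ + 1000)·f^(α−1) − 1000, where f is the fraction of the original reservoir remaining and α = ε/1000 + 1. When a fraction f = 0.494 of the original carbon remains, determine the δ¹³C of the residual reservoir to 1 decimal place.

Rayleigh residual: δ_res = (δ₀ + 1000)·f^(α−1) − 1000
α − 1 = -0.02510
f^(α−1) = 0.494^(-0.02510) = 1.017859
δ_res = (-3.3 + 1000) × 1.017859 − 1000 = 1014.500 − 1000 = 14.50‰

14.5‰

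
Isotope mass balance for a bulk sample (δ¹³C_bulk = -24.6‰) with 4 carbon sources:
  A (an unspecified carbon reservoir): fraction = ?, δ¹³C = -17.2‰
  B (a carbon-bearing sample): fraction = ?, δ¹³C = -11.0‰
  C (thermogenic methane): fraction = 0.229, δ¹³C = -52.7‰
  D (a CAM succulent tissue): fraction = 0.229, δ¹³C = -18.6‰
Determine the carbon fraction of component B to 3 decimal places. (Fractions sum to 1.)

Let f_B and f_A be the unknown fractions; fractions sum to 1 so f_B + f_A = 0.542.
Mass balance: Σ fᵢ·δᵢ = δ_bulk ⇒ f_B·(-11.0) + f_A·(-17.2) = -24.6 − (-16.328) = -8.272
Substitute f_A = 0.542 − f_B:
f_B·(-11.0 − -17.2) = -8.272 − 0.542×(-17.2) = 1.050
f_B = 1.050 / 6.2 = 0.1694

0.169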